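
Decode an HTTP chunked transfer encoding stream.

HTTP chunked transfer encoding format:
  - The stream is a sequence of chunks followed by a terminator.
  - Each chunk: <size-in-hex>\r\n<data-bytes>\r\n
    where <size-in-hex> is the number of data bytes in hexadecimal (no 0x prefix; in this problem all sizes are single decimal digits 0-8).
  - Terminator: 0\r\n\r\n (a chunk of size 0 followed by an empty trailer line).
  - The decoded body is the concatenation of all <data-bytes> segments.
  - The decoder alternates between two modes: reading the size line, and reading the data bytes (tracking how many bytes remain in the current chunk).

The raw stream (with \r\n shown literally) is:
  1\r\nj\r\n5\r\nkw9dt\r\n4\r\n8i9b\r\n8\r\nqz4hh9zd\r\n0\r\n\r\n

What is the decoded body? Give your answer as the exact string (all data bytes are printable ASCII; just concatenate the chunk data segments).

Chunk 1: stream[0..1]='1' size=0x1=1, data at stream[3..4]='j' -> body[0..1], body so far='j'
Chunk 2: stream[6..7]='5' size=0x5=5, data at stream[9..14]='kw9dt' -> body[1..6], body so far='jkw9dt'
Chunk 3: stream[16..17]='4' size=0x4=4, data at stream[19..23]='8i9b' -> body[6..10], body so far='jkw9dt8i9b'
Chunk 4: stream[25..26]='8' size=0x8=8, data at stream[28..36]='qz4hh9zd' -> body[10..18], body so far='jkw9dt8i9bqz4hh9zd'
Chunk 5: stream[38..39]='0' size=0 (terminator). Final body='jkw9dt8i9bqz4hh9zd' (18 bytes)

Answer: jkw9dt8i9bqz4hh9zd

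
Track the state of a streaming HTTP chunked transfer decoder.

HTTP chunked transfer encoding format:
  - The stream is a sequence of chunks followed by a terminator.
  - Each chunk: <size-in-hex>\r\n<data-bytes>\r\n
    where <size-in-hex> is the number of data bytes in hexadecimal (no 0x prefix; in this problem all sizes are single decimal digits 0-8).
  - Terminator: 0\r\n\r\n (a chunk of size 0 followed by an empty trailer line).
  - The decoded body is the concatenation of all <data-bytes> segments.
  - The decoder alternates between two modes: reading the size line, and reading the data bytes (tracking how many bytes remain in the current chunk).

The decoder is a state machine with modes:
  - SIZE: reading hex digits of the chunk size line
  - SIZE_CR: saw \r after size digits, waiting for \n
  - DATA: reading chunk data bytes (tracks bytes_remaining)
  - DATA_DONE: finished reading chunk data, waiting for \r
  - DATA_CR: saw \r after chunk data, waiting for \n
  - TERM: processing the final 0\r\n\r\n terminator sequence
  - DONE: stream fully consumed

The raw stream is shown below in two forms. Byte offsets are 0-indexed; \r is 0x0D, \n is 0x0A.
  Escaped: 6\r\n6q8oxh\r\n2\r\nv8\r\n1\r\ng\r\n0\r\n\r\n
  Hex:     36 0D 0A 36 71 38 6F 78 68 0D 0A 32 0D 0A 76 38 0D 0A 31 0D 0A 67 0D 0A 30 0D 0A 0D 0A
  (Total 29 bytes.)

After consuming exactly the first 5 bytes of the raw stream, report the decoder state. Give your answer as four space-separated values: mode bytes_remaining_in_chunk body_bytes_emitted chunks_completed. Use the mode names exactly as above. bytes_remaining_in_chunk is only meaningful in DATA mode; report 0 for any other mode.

Byte 0 = '6': mode=SIZE remaining=0 emitted=0 chunks_done=0
Byte 1 = 0x0D: mode=SIZE_CR remaining=0 emitted=0 chunks_done=0
Byte 2 = 0x0A: mode=DATA remaining=6 emitted=0 chunks_done=0
Byte 3 = '6': mode=DATA remaining=5 emitted=1 chunks_done=0
Byte 4 = 'q': mode=DATA remaining=4 emitted=2 chunks_done=0

Answer: DATA 4 2 0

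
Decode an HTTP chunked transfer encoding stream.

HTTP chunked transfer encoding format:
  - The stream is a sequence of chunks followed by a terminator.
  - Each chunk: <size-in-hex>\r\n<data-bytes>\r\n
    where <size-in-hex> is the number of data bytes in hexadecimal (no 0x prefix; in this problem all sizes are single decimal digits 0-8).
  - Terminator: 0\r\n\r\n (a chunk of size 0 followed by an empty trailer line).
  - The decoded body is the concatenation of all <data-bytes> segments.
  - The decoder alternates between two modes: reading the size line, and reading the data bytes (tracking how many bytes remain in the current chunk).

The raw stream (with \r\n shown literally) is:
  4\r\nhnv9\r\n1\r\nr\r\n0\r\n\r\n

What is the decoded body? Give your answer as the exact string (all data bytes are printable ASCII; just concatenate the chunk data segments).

Answer: hnv9r

Derivation:
Chunk 1: stream[0..1]='4' size=0x4=4, data at stream[3..7]='hnv9' -> body[0..4], body so far='hnv9'
Chunk 2: stream[9..10]='1' size=0x1=1, data at stream[12..13]='r' -> body[4..5], body so far='hnv9r'
Chunk 3: stream[15..16]='0' size=0 (terminator). Final body='hnv9r' (5 bytes)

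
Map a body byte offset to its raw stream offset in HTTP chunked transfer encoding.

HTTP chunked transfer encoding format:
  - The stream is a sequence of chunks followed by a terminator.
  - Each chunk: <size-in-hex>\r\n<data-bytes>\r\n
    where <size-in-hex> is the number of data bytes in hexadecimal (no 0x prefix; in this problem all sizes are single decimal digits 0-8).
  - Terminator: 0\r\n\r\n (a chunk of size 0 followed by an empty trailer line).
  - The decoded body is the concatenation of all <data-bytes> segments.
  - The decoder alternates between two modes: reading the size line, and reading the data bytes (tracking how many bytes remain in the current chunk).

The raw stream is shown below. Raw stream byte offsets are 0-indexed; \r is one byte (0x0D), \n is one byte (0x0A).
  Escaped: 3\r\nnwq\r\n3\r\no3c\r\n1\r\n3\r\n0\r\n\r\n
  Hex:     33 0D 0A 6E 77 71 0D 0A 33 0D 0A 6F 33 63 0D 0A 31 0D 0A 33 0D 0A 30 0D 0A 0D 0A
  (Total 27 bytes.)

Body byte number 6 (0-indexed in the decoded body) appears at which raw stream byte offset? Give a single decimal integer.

Chunk 1: stream[0..1]='3' size=0x3=3, data at stream[3..6]='nwq' -> body[0..3], body so far='nwq'
Chunk 2: stream[8..9]='3' size=0x3=3, data at stream[11..14]='o3c' -> body[3..6], body so far='nwqo3c'
Chunk 3: stream[16..17]='1' size=0x1=1, data at stream[19..20]='3' -> body[6..7], body so far='nwqo3c3'
Chunk 4: stream[22..23]='0' size=0 (terminator). Final body='nwqo3c3' (7 bytes)
Body byte 6 at stream offset 19

Answer: 19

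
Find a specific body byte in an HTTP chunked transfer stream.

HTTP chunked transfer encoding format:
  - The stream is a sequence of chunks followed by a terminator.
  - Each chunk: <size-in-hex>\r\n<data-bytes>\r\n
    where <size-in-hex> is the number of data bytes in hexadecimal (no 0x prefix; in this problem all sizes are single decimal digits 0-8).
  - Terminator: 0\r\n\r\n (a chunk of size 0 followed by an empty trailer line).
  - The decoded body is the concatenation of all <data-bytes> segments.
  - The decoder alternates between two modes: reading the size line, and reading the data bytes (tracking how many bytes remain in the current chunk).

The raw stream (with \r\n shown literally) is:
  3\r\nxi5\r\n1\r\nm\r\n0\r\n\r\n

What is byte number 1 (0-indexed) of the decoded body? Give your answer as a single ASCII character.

Chunk 1: stream[0..1]='3' size=0x3=3, data at stream[3..6]='xi5' -> body[0..3], body so far='xi5'
Chunk 2: stream[8..9]='1' size=0x1=1, data at stream[11..12]='m' -> body[3..4], body so far='xi5m'
Chunk 3: stream[14..15]='0' size=0 (terminator). Final body='xi5m' (4 bytes)
Body byte 1 = 'i'

Answer: i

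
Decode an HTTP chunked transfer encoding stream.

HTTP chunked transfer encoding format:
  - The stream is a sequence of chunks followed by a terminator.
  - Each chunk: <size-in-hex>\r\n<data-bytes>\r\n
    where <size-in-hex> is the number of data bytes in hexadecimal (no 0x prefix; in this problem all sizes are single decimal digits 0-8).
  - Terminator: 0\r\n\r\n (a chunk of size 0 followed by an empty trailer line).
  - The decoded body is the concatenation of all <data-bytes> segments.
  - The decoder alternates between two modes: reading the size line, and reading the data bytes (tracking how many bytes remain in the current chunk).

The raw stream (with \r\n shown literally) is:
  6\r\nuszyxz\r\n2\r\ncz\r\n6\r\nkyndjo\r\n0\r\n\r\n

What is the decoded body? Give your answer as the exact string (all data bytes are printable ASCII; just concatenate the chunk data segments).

Chunk 1: stream[0..1]='6' size=0x6=6, data at stream[3..9]='uszyxz' -> body[0..6], body so far='uszyxz'
Chunk 2: stream[11..12]='2' size=0x2=2, data at stream[14..16]='cz' -> body[6..8], body so far='uszyxzcz'
Chunk 3: stream[18..19]='6' size=0x6=6, data at stream[21..27]='kyndjo' -> body[8..14], body so far='uszyxzczkyndjo'
Chunk 4: stream[29..30]='0' size=0 (terminator). Final body='uszyxzczkyndjo' (14 bytes)

Answer: uszyxzczkyndjo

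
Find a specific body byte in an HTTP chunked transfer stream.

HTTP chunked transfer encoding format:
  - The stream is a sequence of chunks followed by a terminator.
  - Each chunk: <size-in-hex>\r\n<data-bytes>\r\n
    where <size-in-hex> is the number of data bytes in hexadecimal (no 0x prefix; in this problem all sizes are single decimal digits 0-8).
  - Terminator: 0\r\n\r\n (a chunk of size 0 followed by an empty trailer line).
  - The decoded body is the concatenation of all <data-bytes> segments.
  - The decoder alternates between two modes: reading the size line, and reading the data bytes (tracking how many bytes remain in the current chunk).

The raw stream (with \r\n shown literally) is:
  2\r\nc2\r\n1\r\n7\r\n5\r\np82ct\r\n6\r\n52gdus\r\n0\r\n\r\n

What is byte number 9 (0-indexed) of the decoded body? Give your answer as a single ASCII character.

Answer: 2

Derivation:
Chunk 1: stream[0..1]='2' size=0x2=2, data at stream[3..5]='c2' -> body[0..2], body so far='c2'
Chunk 2: stream[7..8]='1' size=0x1=1, data at stream[10..11]='7' -> body[2..3], body so far='c27'
Chunk 3: stream[13..14]='5' size=0x5=5, data at stream[16..21]='p82ct' -> body[3..8], body so far='c27p82ct'
Chunk 4: stream[23..24]='6' size=0x6=6, data at stream[26..32]='52gdus' -> body[8..14], body so far='c27p82ct52gdus'
Chunk 5: stream[34..35]='0' size=0 (terminator). Final body='c27p82ct52gdus' (14 bytes)
Body byte 9 = '2'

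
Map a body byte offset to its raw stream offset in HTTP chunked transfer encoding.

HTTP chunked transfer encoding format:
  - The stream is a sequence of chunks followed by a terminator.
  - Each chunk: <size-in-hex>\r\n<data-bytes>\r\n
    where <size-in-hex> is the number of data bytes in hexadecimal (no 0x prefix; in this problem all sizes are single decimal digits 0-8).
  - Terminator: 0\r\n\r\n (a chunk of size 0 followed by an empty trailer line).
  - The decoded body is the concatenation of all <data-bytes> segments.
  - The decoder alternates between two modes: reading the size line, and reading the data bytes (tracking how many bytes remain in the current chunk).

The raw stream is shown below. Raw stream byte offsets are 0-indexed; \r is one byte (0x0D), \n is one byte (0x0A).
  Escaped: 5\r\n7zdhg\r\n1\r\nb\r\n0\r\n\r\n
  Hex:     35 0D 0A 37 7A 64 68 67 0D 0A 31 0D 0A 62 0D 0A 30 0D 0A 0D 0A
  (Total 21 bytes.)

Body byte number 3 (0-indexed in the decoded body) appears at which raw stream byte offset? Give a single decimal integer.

Chunk 1: stream[0..1]='5' size=0x5=5, data at stream[3..8]='7zdhg' -> body[0..5], body so far='7zdhg'
Chunk 2: stream[10..11]='1' size=0x1=1, data at stream[13..14]='b' -> body[5..6], body so far='7zdhgb'
Chunk 3: stream[16..17]='0' size=0 (terminator). Final body='7zdhgb' (6 bytes)
Body byte 3 at stream offset 6

Answer: 6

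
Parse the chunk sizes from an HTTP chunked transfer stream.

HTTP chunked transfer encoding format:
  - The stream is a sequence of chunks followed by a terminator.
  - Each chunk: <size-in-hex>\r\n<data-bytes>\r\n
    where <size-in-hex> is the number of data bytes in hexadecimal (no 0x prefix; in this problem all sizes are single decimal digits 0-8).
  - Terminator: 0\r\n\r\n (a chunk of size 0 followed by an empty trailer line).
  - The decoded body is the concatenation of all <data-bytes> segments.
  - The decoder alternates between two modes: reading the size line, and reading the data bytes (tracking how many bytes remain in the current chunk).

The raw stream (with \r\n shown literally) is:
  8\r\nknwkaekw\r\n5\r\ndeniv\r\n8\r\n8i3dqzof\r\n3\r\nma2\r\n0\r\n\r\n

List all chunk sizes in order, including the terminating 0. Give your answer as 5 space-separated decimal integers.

Chunk 1: stream[0..1]='8' size=0x8=8, data at stream[3..11]='knwkaekw' -> body[0..8], body so far='knwkaekw'
Chunk 2: stream[13..14]='5' size=0x5=5, data at stream[16..21]='deniv' -> body[8..13], body so far='knwkaekwdeniv'
Chunk 3: stream[23..24]='8' size=0x8=8, data at stream[26..34]='8i3dqzof' -> body[13..21], body so far='knwkaekwdeniv8i3dqzof'
Chunk 4: stream[36..37]='3' size=0x3=3, data at stream[39..42]='ma2' -> body[21..24], body so far='knwkaekwdeniv8i3dqzofma2'
Chunk 5: stream[44..45]='0' size=0 (terminator). Final body='knwkaekwdeniv8i3dqzofma2' (24 bytes)

Answer: 8 5 8 3 0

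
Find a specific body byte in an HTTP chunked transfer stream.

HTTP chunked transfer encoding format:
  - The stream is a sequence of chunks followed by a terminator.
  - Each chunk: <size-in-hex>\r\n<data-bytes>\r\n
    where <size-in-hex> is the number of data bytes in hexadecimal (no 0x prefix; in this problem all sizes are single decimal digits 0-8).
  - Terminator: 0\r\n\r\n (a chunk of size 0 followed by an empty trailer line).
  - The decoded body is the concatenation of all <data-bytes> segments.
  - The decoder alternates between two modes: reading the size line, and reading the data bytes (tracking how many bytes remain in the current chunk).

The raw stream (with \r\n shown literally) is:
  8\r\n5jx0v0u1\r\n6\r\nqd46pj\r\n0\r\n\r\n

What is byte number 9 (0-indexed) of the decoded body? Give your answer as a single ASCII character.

Answer: d

Derivation:
Chunk 1: stream[0..1]='8' size=0x8=8, data at stream[3..11]='5jx0v0u1' -> body[0..8], body so far='5jx0v0u1'
Chunk 2: stream[13..14]='6' size=0x6=6, data at stream[16..22]='qd46pj' -> body[8..14], body so far='5jx0v0u1qd46pj'
Chunk 3: stream[24..25]='0' size=0 (terminator). Final body='5jx0v0u1qd46pj' (14 bytes)
Body byte 9 = 'd'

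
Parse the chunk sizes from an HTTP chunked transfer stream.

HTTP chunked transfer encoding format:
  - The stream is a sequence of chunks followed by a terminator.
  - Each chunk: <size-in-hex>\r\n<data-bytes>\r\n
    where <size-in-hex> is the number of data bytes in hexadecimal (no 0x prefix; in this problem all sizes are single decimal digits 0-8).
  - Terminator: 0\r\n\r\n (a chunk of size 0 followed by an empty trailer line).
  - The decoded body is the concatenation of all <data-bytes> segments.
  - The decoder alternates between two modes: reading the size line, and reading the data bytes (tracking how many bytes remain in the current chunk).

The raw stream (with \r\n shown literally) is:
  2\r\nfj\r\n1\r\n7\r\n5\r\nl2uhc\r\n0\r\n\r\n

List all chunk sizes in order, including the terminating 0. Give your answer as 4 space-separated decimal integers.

Answer: 2 1 5 0

Derivation:
Chunk 1: stream[0..1]='2' size=0x2=2, data at stream[3..5]='fj' -> body[0..2], body so far='fj'
Chunk 2: stream[7..8]='1' size=0x1=1, data at stream[10..11]='7' -> body[2..3], body so far='fj7'
Chunk 3: stream[13..14]='5' size=0x5=5, data at stream[16..21]='l2uhc' -> body[3..8], body so far='fj7l2uhc'
Chunk 4: stream[23..24]='0' size=0 (terminator). Final body='fj7l2uhc' (8 bytes)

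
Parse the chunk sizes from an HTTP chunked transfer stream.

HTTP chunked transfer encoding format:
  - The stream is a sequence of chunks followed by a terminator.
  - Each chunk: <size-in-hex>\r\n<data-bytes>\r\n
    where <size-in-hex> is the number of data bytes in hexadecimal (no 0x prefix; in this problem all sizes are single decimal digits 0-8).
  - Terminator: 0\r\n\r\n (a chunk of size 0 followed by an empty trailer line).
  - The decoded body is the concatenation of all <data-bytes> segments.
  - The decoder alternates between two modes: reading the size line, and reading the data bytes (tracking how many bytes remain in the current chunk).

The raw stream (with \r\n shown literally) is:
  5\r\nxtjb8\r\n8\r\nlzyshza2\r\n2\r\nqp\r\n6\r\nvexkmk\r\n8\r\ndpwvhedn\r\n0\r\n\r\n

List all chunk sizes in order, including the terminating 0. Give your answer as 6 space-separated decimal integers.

Answer: 5 8 2 6 8 0

Derivation:
Chunk 1: stream[0..1]='5' size=0x5=5, data at stream[3..8]='xtjb8' -> body[0..5], body so far='xtjb8'
Chunk 2: stream[10..11]='8' size=0x8=8, data at stream[13..21]='lzyshza2' -> body[5..13], body so far='xtjb8lzyshza2'
Chunk 3: stream[23..24]='2' size=0x2=2, data at stream[26..28]='qp' -> body[13..15], body so far='xtjb8lzyshza2qp'
Chunk 4: stream[30..31]='6' size=0x6=6, data at stream[33..39]='vexkmk' -> body[15..21], body so far='xtjb8lzyshza2qpvexkmk'
Chunk 5: stream[41..42]='8' size=0x8=8, data at stream[44..52]='dpwvhedn' -> body[21..29], body so far='xtjb8lzyshza2qpvexkmkdpwvhedn'
Chunk 6: stream[54..55]='0' size=0 (terminator). Final body='xtjb8lzyshza2qpvexkmkdpwvhedn' (29 bytes)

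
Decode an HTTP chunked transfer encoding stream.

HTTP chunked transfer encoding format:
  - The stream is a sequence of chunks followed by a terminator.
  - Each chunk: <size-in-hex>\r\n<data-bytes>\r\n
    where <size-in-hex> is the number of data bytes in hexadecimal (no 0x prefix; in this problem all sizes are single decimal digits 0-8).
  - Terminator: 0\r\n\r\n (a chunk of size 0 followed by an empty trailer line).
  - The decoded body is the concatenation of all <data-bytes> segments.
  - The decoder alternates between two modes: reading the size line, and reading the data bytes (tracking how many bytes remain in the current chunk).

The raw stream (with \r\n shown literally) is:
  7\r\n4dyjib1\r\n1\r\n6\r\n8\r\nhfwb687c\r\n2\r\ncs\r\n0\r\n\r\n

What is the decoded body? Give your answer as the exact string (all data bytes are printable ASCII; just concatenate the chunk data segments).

Answer: 4dyjib16hfwb687ccs

Derivation:
Chunk 1: stream[0..1]='7' size=0x7=7, data at stream[3..10]='4dyjib1' -> body[0..7], body so far='4dyjib1'
Chunk 2: stream[12..13]='1' size=0x1=1, data at stream[15..16]='6' -> body[7..8], body so far='4dyjib16'
Chunk 3: stream[18..19]='8' size=0x8=8, data at stream[21..29]='hfwb687c' -> body[8..16], body so far='4dyjib16hfwb687c'
Chunk 4: stream[31..32]='2' size=0x2=2, data at stream[34..36]='cs' -> body[16..18], body so far='4dyjib16hfwb687ccs'
Chunk 5: stream[38..39]='0' size=0 (terminator). Final body='4dyjib16hfwb687ccs' (18 bytes)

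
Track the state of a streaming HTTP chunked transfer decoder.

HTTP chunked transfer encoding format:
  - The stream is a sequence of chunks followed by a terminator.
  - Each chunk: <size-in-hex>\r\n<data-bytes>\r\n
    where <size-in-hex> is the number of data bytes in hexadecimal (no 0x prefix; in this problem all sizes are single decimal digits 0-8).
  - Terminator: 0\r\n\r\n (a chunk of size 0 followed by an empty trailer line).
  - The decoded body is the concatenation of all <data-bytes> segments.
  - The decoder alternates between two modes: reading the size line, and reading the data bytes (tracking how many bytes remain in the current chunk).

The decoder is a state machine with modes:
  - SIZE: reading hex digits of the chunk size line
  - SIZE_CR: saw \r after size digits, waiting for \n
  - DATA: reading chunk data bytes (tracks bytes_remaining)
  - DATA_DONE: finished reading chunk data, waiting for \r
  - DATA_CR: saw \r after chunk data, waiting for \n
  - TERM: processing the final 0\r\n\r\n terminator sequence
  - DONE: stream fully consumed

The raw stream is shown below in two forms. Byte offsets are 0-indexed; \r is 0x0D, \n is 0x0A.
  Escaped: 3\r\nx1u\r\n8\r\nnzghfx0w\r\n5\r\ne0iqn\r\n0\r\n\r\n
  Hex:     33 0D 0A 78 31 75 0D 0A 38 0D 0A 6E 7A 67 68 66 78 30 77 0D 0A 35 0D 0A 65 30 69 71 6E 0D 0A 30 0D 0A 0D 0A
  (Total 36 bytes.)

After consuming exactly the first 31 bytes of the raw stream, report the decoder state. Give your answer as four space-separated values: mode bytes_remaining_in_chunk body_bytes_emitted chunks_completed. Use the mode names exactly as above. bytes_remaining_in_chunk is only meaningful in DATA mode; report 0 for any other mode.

Answer: SIZE 0 16 3

Derivation:
Byte 0 = '3': mode=SIZE remaining=0 emitted=0 chunks_done=0
Byte 1 = 0x0D: mode=SIZE_CR remaining=0 emitted=0 chunks_done=0
Byte 2 = 0x0A: mode=DATA remaining=3 emitted=0 chunks_done=0
Byte 3 = 'x': mode=DATA remaining=2 emitted=1 chunks_done=0
Byte 4 = '1': mode=DATA remaining=1 emitted=2 chunks_done=0
Byte 5 = 'u': mode=DATA_DONE remaining=0 emitted=3 chunks_done=0
Byte 6 = 0x0D: mode=DATA_CR remaining=0 emitted=3 chunks_done=0
Byte 7 = 0x0A: mode=SIZE remaining=0 emitted=3 chunks_done=1
Byte 8 = '8': mode=SIZE remaining=0 emitted=3 chunks_done=1
Byte 9 = 0x0D: mode=SIZE_CR remaining=0 emitted=3 chunks_done=1
Byte 10 = 0x0A: mode=DATA remaining=8 emitted=3 chunks_done=1
Byte 11 = 'n': mode=DATA remaining=7 emitted=4 chunks_done=1
Byte 12 = 'z': mode=DATA remaining=6 emitted=5 chunks_done=1
Byte 13 = 'g': mode=DATA remaining=5 emitted=6 chunks_done=1
Byte 14 = 'h': mode=DATA remaining=4 emitted=7 chunks_done=1
Byte 15 = 'f': mode=DATA remaining=3 emitted=8 chunks_done=1
Byte 16 = 'x': mode=DATA remaining=2 emitted=9 chunks_done=1
Byte 17 = '0': mode=DATA remaining=1 emitted=10 chunks_done=1
Byte 18 = 'w': mode=DATA_DONE remaining=0 emitted=11 chunks_done=1
Byte 19 = 0x0D: mode=DATA_CR remaining=0 emitted=11 chunks_done=1
Byte 20 = 0x0A: mode=SIZE remaining=0 emitted=11 chunks_done=2
Byte 21 = '5': mode=SIZE remaining=0 emitted=11 chunks_done=2
Byte 22 = 0x0D: mode=SIZE_CR remaining=0 emitted=11 chunks_done=2
Byte 23 = 0x0A: mode=DATA remaining=5 emitted=11 chunks_done=2
Byte 24 = 'e': mode=DATA remaining=4 emitted=12 chunks_done=2
Byte 25 = '0': mode=DATA remaining=3 emitted=13 chunks_done=2
Byte 26 = 'i': mode=DATA remaining=2 emitted=14 chunks_done=2
Byte 27 = 'q': mode=DATA remaining=1 emitted=15 chunks_done=2
Byte 28 = 'n': mode=DATA_DONE remaining=0 emitted=16 chunks_done=2
Byte 29 = 0x0D: mode=DATA_CR remaining=0 emitted=16 chunks_done=2
Byte 30 = 0x0A: mode=SIZE remaining=0 emitted=16 chunks_done=3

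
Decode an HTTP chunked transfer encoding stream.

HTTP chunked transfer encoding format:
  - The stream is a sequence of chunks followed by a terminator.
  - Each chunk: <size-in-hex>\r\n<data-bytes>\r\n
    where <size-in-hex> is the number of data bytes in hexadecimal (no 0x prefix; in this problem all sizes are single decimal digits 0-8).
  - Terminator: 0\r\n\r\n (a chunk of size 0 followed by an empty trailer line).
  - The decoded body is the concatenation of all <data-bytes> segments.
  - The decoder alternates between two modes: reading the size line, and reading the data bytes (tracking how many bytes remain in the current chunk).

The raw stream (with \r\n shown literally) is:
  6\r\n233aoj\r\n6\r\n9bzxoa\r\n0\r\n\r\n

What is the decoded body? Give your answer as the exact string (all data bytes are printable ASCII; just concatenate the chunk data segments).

Answer: 233aoj9bzxoa

Derivation:
Chunk 1: stream[0..1]='6' size=0x6=6, data at stream[3..9]='233aoj' -> body[0..6], body so far='233aoj'
Chunk 2: stream[11..12]='6' size=0x6=6, data at stream[14..20]='9bzxoa' -> body[6..12], body so far='233aoj9bzxoa'
Chunk 3: stream[22..23]='0' size=0 (terminator). Final body='233aoj9bzxoa' (12 bytes)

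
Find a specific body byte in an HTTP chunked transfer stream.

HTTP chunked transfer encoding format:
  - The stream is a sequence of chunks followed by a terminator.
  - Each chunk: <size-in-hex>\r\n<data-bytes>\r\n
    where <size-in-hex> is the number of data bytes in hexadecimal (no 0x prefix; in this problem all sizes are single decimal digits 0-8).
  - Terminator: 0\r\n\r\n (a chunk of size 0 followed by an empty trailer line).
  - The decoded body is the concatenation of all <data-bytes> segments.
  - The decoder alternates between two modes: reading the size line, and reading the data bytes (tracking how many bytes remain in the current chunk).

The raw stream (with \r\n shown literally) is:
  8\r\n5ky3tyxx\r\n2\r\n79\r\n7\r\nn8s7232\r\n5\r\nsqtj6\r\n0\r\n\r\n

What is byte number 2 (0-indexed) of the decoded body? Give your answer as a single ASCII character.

Chunk 1: stream[0..1]='8' size=0x8=8, data at stream[3..11]='5ky3tyxx' -> body[0..8], body so far='5ky3tyxx'
Chunk 2: stream[13..14]='2' size=0x2=2, data at stream[16..18]='79' -> body[8..10], body so far='5ky3tyxx79'
Chunk 3: stream[20..21]='7' size=0x7=7, data at stream[23..30]='n8s7232' -> body[10..17], body so far='5ky3tyxx79n8s7232'
Chunk 4: stream[32..33]='5' size=0x5=5, data at stream[35..40]='sqtj6' -> body[17..22], body so far='5ky3tyxx79n8s7232sqtj6'
Chunk 5: stream[42..43]='0' size=0 (terminator). Final body='5ky3tyxx79n8s7232sqtj6' (22 bytes)
Body byte 2 = 'y'

Answer: y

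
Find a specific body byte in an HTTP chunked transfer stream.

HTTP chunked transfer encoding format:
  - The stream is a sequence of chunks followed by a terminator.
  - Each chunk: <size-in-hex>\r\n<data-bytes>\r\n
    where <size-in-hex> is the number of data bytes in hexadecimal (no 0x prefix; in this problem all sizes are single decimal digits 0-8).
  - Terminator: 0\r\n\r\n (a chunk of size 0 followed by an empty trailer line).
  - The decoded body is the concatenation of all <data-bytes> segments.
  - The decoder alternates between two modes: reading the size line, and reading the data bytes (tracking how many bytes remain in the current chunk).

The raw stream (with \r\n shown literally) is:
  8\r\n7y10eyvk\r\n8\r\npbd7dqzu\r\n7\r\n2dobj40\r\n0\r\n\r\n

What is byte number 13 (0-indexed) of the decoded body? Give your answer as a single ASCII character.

Chunk 1: stream[0..1]='8' size=0x8=8, data at stream[3..11]='7y10eyvk' -> body[0..8], body so far='7y10eyvk'
Chunk 2: stream[13..14]='8' size=0x8=8, data at stream[16..24]='pbd7dqzu' -> body[8..16], body so far='7y10eyvkpbd7dqzu'
Chunk 3: stream[26..27]='7' size=0x7=7, data at stream[29..36]='2dobj40' -> body[16..23], body so far='7y10eyvkpbd7dqzu2dobj40'
Chunk 4: stream[38..39]='0' size=0 (terminator). Final body='7y10eyvkpbd7dqzu2dobj40' (23 bytes)
Body byte 13 = 'q'

Answer: q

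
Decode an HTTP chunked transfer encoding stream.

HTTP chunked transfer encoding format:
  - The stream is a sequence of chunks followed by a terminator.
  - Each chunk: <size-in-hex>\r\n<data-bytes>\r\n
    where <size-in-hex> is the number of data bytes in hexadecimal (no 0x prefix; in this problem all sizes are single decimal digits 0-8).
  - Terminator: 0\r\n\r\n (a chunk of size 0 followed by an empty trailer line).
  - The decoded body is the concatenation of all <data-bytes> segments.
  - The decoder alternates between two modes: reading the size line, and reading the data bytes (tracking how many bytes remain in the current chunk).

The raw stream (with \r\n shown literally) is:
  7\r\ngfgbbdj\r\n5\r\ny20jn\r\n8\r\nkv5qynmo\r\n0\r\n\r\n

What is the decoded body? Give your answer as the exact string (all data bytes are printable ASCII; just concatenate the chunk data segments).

Answer: gfgbbdjy20jnkv5qynmo

Derivation:
Chunk 1: stream[0..1]='7' size=0x7=7, data at stream[3..10]='gfgbbdj' -> body[0..7], body so far='gfgbbdj'
Chunk 2: stream[12..13]='5' size=0x5=5, data at stream[15..20]='y20jn' -> body[7..12], body so far='gfgbbdjy20jn'
Chunk 3: stream[22..23]='8' size=0x8=8, data at stream[25..33]='kv5qynmo' -> body[12..20], body so far='gfgbbdjy20jnkv5qynmo'
Chunk 4: stream[35..36]='0' size=0 (terminator). Final body='gfgbbdjy20jnkv5qynmo' (20 bytes)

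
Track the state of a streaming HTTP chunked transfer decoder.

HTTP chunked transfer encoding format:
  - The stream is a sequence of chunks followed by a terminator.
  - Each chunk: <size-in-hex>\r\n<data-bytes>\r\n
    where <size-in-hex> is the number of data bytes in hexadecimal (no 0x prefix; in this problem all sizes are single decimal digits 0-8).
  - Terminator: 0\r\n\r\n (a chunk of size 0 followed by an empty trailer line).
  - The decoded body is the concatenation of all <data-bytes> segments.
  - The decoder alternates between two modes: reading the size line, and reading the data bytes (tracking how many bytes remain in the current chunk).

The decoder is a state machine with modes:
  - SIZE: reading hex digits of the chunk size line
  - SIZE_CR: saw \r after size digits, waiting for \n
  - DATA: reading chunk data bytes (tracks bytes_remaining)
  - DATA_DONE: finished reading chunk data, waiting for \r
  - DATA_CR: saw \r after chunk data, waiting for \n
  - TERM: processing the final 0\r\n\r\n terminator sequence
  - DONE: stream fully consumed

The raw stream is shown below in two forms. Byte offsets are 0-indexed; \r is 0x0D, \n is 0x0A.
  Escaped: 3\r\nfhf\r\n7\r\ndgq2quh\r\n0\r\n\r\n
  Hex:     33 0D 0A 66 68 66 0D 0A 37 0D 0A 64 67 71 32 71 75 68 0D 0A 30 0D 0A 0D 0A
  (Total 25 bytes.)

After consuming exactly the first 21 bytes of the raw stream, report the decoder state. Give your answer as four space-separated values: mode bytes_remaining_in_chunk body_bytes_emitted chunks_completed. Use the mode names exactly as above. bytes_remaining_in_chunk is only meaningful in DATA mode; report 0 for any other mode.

Byte 0 = '3': mode=SIZE remaining=0 emitted=0 chunks_done=0
Byte 1 = 0x0D: mode=SIZE_CR remaining=0 emitted=0 chunks_done=0
Byte 2 = 0x0A: mode=DATA remaining=3 emitted=0 chunks_done=0
Byte 3 = 'f': mode=DATA remaining=2 emitted=1 chunks_done=0
Byte 4 = 'h': mode=DATA remaining=1 emitted=2 chunks_done=0
Byte 5 = 'f': mode=DATA_DONE remaining=0 emitted=3 chunks_done=0
Byte 6 = 0x0D: mode=DATA_CR remaining=0 emitted=3 chunks_done=0
Byte 7 = 0x0A: mode=SIZE remaining=0 emitted=3 chunks_done=1
Byte 8 = '7': mode=SIZE remaining=0 emitted=3 chunks_done=1
Byte 9 = 0x0D: mode=SIZE_CR remaining=0 emitted=3 chunks_done=1
Byte 10 = 0x0A: mode=DATA remaining=7 emitted=3 chunks_done=1
Byte 11 = 'd': mode=DATA remaining=6 emitted=4 chunks_done=1
Byte 12 = 'g': mode=DATA remaining=5 emitted=5 chunks_done=1
Byte 13 = 'q': mode=DATA remaining=4 emitted=6 chunks_done=1
Byte 14 = '2': mode=DATA remaining=3 emitted=7 chunks_done=1
Byte 15 = 'q': mode=DATA remaining=2 emitted=8 chunks_done=1
Byte 16 = 'u': mode=DATA remaining=1 emitted=9 chunks_done=1
Byte 17 = 'h': mode=DATA_DONE remaining=0 emitted=10 chunks_done=1
Byte 18 = 0x0D: mode=DATA_CR remaining=0 emitted=10 chunks_done=1
Byte 19 = 0x0A: mode=SIZE remaining=0 emitted=10 chunks_done=2
Byte 20 = '0': mode=SIZE remaining=0 emitted=10 chunks_done=2

Answer: SIZE 0 10 2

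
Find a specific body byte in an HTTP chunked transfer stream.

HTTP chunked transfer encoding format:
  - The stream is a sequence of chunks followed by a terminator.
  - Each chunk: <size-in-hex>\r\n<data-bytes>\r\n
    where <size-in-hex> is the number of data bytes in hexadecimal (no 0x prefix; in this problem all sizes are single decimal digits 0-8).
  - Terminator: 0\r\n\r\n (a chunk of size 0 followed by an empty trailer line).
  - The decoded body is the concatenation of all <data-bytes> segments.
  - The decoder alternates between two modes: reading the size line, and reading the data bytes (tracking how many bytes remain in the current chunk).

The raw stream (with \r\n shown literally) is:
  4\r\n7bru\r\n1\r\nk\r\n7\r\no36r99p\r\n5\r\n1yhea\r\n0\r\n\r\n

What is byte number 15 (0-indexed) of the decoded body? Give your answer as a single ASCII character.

Answer: e

Derivation:
Chunk 1: stream[0..1]='4' size=0x4=4, data at stream[3..7]='7bru' -> body[0..4], body so far='7bru'
Chunk 2: stream[9..10]='1' size=0x1=1, data at stream[12..13]='k' -> body[4..5], body so far='7bruk'
Chunk 3: stream[15..16]='7' size=0x7=7, data at stream[18..25]='o36r99p' -> body[5..12], body so far='7bruko36r99p'
Chunk 4: stream[27..28]='5' size=0x5=5, data at stream[30..35]='1yhea' -> body[12..17], body so far='7bruko36r99p1yhea'
Chunk 5: stream[37..38]='0' size=0 (terminator). Final body='7bruko36r99p1yhea' (17 bytes)
Body byte 15 = 'e'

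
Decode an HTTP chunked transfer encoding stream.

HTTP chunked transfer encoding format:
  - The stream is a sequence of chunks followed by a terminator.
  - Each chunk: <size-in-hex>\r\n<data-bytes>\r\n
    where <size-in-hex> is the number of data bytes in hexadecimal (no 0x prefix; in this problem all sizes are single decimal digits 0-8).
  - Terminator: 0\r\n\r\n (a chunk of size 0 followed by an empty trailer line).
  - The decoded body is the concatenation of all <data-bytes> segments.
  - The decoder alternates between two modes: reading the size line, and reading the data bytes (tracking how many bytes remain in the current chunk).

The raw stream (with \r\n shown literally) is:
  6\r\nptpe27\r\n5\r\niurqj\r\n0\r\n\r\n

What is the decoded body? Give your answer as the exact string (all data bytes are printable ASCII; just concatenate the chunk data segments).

Chunk 1: stream[0..1]='6' size=0x6=6, data at stream[3..9]='ptpe27' -> body[0..6], body so far='ptpe27'
Chunk 2: stream[11..12]='5' size=0x5=5, data at stream[14..19]='iurqj' -> body[6..11], body so far='ptpe27iurqj'
Chunk 3: stream[21..22]='0' size=0 (terminator). Final body='ptpe27iurqj' (11 bytes)

Answer: ptpe27iurqj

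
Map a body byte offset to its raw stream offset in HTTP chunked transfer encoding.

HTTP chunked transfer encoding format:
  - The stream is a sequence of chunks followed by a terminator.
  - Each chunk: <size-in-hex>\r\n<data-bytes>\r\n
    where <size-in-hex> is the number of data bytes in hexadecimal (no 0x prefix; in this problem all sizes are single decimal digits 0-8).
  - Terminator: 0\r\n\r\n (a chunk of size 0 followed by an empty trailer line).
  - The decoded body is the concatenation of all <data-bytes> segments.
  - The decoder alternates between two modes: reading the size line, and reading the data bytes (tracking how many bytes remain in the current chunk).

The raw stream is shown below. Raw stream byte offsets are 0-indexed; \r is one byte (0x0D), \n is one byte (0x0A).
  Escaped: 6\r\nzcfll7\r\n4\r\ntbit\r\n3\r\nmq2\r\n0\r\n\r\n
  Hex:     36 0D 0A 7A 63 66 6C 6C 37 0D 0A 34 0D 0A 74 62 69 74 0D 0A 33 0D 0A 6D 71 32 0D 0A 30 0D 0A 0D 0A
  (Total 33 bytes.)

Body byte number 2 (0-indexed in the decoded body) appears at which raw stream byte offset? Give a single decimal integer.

Answer: 5

Derivation:
Chunk 1: stream[0..1]='6' size=0x6=6, data at stream[3..9]='zcfll7' -> body[0..6], body so far='zcfll7'
Chunk 2: stream[11..12]='4' size=0x4=4, data at stream[14..18]='tbit' -> body[6..10], body so far='zcfll7tbit'
Chunk 3: stream[20..21]='3' size=0x3=3, data at stream[23..26]='mq2' -> body[10..13], body so far='zcfll7tbitmq2'
Chunk 4: stream[28..29]='0' size=0 (terminator). Final body='zcfll7tbitmq2' (13 bytes)
Body byte 2 at stream offset 5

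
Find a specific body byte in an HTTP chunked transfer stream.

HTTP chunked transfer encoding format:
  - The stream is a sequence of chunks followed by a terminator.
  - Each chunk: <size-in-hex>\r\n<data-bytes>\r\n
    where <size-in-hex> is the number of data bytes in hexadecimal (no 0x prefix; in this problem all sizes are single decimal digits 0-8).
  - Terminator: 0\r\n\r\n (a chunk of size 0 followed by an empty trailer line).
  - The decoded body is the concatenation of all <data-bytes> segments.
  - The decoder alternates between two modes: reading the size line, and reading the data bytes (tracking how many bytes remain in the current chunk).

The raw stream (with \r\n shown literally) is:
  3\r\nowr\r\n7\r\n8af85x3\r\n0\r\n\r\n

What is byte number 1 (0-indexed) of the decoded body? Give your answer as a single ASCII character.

Answer: w

Derivation:
Chunk 1: stream[0..1]='3' size=0x3=3, data at stream[3..6]='owr' -> body[0..3], body so far='owr'
Chunk 2: stream[8..9]='7' size=0x7=7, data at stream[11..18]='8af85x3' -> body[3..10], body so far='owr8af85x3'
Chunk 3: stream[20..21]='0' size=0 (terminator). Final body='owr8af85x3' (10 bytes)
Body byte 1 = 'w'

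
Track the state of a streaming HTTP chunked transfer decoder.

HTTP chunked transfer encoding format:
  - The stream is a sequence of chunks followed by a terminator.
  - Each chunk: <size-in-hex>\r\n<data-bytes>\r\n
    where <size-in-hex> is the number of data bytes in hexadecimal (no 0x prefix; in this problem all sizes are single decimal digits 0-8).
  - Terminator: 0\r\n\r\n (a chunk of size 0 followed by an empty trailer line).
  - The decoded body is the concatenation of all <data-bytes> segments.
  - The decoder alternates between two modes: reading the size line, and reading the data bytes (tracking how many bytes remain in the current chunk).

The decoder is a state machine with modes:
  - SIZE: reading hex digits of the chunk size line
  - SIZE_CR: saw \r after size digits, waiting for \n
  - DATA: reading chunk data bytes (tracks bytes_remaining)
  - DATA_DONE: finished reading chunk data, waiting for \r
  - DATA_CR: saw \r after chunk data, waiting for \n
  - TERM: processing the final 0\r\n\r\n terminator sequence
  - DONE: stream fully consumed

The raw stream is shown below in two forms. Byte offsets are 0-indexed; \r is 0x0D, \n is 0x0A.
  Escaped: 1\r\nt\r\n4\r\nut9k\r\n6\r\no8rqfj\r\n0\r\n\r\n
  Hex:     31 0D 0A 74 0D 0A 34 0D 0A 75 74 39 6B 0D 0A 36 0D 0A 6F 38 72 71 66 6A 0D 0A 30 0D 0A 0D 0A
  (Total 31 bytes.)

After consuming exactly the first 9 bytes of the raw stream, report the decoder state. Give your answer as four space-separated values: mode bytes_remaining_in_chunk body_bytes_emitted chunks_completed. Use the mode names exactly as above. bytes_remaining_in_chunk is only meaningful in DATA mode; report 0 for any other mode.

Byte 0 = '1': mode=SIZE remaining=0 emitted=0 chunks_done=0
Byte 1 = 0x0D: mode=SIZE_CR remaining=0 emitted=0 chunks_done=0
Byte 2 = 0x0A: mode=DATA remaining=1 emitted=0 chunks_done=0
Byte 3 = 't': mode=DATA_DONE remaining=0 emitted=1 chunks_done=0
Byte 4 = 0x0D: mode=DATA_CR remaining=0 emitted=1 chunks_done=0
Byte 5 = 0x0A: mode=SIZE remaining=0 emitted=1 chunks_done=1
Byte 6 = '4': mode=SIZE remaining=0 emitted=1 chunks_done=1
Byte 7 = 0x0D: mode=SIZE_CR remaining=0 emitted=1 chunks_done=1
Byte 8 = 0x0A: mode=DATA remaining=4 emitted=1 chunks_done=1

Answer: DATA 4 1 1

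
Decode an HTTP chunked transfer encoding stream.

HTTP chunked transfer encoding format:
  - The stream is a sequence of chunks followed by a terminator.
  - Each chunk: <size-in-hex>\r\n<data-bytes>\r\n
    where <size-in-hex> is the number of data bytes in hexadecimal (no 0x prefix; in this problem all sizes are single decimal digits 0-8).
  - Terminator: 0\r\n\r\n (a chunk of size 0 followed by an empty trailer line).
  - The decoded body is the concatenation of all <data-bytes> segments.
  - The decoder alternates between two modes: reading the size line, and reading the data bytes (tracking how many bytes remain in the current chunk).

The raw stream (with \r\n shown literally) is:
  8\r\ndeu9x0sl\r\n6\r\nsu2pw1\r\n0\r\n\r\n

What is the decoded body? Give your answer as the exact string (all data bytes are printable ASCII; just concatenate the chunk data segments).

Chunk 1: stream[0..1]='8' size=0x8=8, data at stream[3..11]='deu9x0sl' -> body[0..8], body so far='deu9x0sl'
Chunk 2: stream[13..14]='6' size=0x6=6, data at stream[16..22]='su2pw1' -> body[8..14], body so far='deu9x0slsu2pw1'
Chunk 3: stream[24..25]='0' size=0 (terminator). Final body='deu9x0slsu2pw1' (14 bytes)

Answer: deu9x0slsu2pw1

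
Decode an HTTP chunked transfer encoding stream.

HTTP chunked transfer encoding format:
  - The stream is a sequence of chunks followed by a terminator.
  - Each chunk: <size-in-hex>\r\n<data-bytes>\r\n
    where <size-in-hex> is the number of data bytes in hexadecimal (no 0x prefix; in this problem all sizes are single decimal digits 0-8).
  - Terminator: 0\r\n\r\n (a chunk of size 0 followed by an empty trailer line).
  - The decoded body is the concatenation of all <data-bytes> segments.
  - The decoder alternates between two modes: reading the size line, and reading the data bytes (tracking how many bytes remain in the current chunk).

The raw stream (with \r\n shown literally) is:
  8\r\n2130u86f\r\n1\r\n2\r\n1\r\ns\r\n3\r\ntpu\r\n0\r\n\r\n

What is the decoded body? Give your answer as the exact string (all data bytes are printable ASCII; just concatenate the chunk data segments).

Chunk 1: stream[0..1]='8' size=0x8=8, data at stream[3..11]='2130u86f' -> body[0..8], body so far='2130u86f'
Chunk 2: stream[13..14]='1' size=0x1=1, data at stream[16..17]='2' -> body[8..9], body so far='2130u86f2'
Chunk 3: stream[19..20]='1' size=0x1=1, data at stream[22..23]='s' -> body[9..10], body so far='2130u86f2s'
Chunk 4: stream[25..26]='3' size=0x3=3, data at stream[28..31]='tpu' -> body[10..13], body so far='2130u86f2stpu'
Chunk 5: stream[33..34]='0' size=0 (terminator). Final body='2130u86f2stpu' (13 bytes)

Answer: 2130u86f2stpu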